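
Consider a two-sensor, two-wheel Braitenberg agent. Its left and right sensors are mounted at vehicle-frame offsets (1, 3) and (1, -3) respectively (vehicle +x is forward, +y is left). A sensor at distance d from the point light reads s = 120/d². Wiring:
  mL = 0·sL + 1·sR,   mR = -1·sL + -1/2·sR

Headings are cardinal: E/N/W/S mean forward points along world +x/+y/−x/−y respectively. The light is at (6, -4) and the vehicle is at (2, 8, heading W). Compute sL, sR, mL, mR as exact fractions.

left sensor world pos  = (1, 5); dL² = 106
right sensor world pos = (1, 11); dR² = 250
sL = 120/106 = 60/53
sR = 120/250 = 12/25
mL = 0·sL + 1·sR = 12/25
mR = -1·sL + -1/2·sR = -1818/1325

60/53 12/25 12/25 -1818/1325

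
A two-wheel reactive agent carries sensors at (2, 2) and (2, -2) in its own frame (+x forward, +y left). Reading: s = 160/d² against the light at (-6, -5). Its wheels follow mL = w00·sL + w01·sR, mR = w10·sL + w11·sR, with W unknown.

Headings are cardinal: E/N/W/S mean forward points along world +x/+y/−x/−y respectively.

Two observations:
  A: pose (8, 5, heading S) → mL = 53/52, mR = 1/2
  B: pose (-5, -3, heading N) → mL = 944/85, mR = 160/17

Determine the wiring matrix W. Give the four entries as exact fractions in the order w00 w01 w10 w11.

obs A: pose=(8,5,S) → sL=1/2, sR=10/13, mL=53/52, mR=1/2
obs B: pose=(-5,-3,N) → sL=160/17, sR=32/5, mL=944/85, mR=160/17
sensor matrix S = [[1/2, 10/13], [160/17, 32/5]]; det S = -4464/1105
solve [mL_A; mL_B] = S·[w00; w01] and [mR_A; mR_B] = S·[w10; w11]:
  w00 = 1/2, w01 = 1, w10 = 1, w11 = 0

1/2 1 1 0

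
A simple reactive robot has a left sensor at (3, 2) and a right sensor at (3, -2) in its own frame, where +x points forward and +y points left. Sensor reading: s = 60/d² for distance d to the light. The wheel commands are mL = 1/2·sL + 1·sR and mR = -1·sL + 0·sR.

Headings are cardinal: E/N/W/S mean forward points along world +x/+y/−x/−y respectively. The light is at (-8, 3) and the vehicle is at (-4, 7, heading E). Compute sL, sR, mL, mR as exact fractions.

12/17 60/53 1338/901 -12/17

left sensor world pos  = (-1, 9); dL² = 85
right sensor world pos = (-1, 5); dR² = 53
sL = 60/85 = 12/17
sR = 60/53 = 60/53
mL = 1/2·sL + 1·sR = 1338/901
mR = -1·sL + 0·sR = -12/17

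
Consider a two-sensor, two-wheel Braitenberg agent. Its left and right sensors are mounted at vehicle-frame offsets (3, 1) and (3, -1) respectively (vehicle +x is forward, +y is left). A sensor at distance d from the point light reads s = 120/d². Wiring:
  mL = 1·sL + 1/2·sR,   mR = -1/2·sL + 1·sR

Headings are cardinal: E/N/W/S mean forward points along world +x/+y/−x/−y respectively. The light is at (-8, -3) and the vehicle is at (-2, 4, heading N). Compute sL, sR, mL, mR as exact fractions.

left sensor world pos  = (-3, 7); dL² = 125
right sensor world pos = (-1, 7); dR² = 149
sL = 120/125 = 24/25
sR = 120/149 = 120/149
mL = 1·sL + 1/2·sR = 5076/3725
mR = -1/2·sL + 1·sR = 1212/3725

24/25 120/149 5076/3725 1212/3725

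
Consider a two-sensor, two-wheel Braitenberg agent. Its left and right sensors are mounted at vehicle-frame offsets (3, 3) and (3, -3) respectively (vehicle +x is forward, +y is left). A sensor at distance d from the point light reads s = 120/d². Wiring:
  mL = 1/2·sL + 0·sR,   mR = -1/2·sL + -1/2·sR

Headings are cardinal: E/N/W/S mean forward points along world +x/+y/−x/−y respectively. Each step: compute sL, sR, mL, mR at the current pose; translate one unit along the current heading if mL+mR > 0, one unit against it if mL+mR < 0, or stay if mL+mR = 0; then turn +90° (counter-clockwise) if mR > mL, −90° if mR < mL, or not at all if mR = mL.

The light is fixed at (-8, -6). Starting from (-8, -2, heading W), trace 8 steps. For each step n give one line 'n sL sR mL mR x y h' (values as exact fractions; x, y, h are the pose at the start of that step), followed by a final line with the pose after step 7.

0 12 60/29 6 -204/29 -8 -2 W
1 120/53 24/13 60/53 -1416/689 -7 -2 N
2 30/13 15/2 15/13 -255/52 -7 -3 E
3 40/3 40/3 20/3 -40/3 -8 -3 S
4 12 60/29 6 -204/29 -8 -2 W
5 120/53 24/13 60/53 -1416/689 -7 -2 N
6 30/13 15/2 15/13 -255/52 -7 -3 E
7 40/3 40/3 20/3 -40/3 -8 -3 S
final -8 -2 W

n=0: pose=(-8,-2,W); sL=12, sR=60/29; mL=6, mR=-204/29; mL+mR=-30/29 → advance -1; mR−mL=-378/29 → turn -1·90°
n=1: pose=(-7,-2,N); sL=120/53, sR=24/13; mL=60/53, mR=-1416/689; mL+mR=-12/13 → advance -1; mR−mL=-2196/689 → turn -1·90°
n=2: pose=(-7,-3,E); sL=30/13, sR=15/2; mL=15/13, mR=-255/52; mL+mR=-15/4 → advance -1; mR−mL=-315/52 → turn -1·90°
n=3: pose=(-8,-3,S); sL=40/3, sR=40/3; mL=20/3, mR=-40/3; mL+mR=-20/3 → advance -1; mR−mL=-20 → turn -1·90°
n=4: pose=(-8,-2,W); sL=12, sR=60/29; mL=6, mR=-204/29; mL+mR=-30/29 → advance -1; mR−mL=-378/29 → turn -1·90°
n=5: pose=(-7,-2,N); sL=120/53, sR=24/13; mL=60/53, mR=-1416/689; mL+mR=-12/13 → advance -1; mR−mL=-2196/689 → turn -1·90°
n=6: pose=(-7,-3,E); sL=30/13, sR=15/2; mL=15/13, mR=-255/52; mL+mR=-15/4 → advance -1; mR−mL=-315/52 → turn -1·90°
n=7: pose=(-8,-3,S); sL=40/3, sR=40/3; mL=20/3, mR=-40/3; mL+mR=-20/3 → advance -1; mR−mL=-20 → turn -1·90°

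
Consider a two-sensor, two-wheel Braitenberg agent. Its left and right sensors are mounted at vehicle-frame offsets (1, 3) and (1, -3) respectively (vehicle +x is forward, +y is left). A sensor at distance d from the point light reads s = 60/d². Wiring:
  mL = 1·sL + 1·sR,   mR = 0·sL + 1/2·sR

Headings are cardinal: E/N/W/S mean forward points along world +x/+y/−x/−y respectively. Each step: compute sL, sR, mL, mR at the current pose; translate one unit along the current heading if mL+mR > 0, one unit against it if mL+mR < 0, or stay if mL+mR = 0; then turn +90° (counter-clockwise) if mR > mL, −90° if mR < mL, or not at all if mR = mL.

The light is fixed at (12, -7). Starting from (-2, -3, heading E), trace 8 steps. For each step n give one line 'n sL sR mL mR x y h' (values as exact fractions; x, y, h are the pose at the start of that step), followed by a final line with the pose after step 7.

n=0: pose=(-2,-3,E); sL=30/109, sR=6/17; mL=1164/1853, mR=3/17; mL+mR=1491/1853 → advance +1; mR−mL=-837/1853 → turn -1·90°
n=1: pose=(-1,-3,S); sL=60/109, sR=12/53; mL=4488/5777, mR=6/53; mL+mR=5142/5777 → advance +1; mR−mL=-3834/5777 → turn -1·90°
n=2: pose=(-1,-4,W); sL=15/49, sR=15/58; mL=1605/2842, mR=15/116; mL+mR=3945/5684 → advance +1; mR−mL=-2475/5684 → turn -1·90°
n=3: pose=(-2,-4,N); sL=12/61, sR=60/137; mL=5304/8357, mR=30/137; mL+mR=7134/8357 → advance +1; mR−mL=-3474/8357 → turn -1·90°
n=4: pose=(-2,-3,E); sL=30/109, sR=6/17; mL=1164/1853, mR=3/17; mL+mR=1491/1853 → advance +1; mR−mL=-837/1853 → turn -1·90°
n=5: pose=(-1,-3,S); sL=60/109, sR=12/53; mL=4488/5777, mR=6/53; mL+mR=5142/5777 → advance +1; mR−mL=-3834/5777 → turn -1·90°
n=6: pose=(-1,-4,W); sL=15/49, sR=15/58; mL=1605/2842, mR=15/116; mL+mR=3945/5684 → advance +1; mR−mL=-2475/5684 → turn -1·90°
n=7: pose=(-2,-4,N); sL=12/61, sR=60/137; mL=5304/8357, mR=30/137; mL+mR=7134/8357 → advance +1; mR−mL=-3474/8357 → turn -1·90°

0 30/109 6/17 1164/1853 3/17 -2 -3 E
1 60/109 12/53 4488/5777 6/53 -1 -3 S
2 15/49 15/58 1605/2842 15/116 -1 -4 W
3 12/61 60/137 5304/8357 30/137 -2 -4 N
4 30/109 6/17 1164/1853 3/17 -2 -3 E
5 60/109 12/53 4488/5777 6/53 -1 -3 S
6 15/49 15/58 1605/2842 15/116 -1 -4 W
7 12/61 60/137 5304/8357 30/137 -2 -4 N
final -2 -3 E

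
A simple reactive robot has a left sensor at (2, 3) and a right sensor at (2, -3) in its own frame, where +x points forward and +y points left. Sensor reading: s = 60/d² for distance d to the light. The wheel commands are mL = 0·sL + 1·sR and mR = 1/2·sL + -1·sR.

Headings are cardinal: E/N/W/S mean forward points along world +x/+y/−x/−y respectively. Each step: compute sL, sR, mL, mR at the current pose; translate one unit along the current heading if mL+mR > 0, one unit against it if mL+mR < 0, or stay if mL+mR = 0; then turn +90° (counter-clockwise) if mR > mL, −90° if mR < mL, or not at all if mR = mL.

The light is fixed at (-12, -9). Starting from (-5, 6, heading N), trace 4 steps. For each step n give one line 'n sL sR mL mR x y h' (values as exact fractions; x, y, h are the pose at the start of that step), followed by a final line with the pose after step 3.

0 12/61 60/389 60/389 -1326/23729 -5 6 N
1 30/221 6/25 6/25 -951/5525 -5 7 E
2 60/317 60/221 60/221 -12390/70057 -4 7 S
3 1/3 1/6 1/6 0 -4 6 W
final -5 6 N

n=0: pose=(-5,6,N); sL=12/61, sR=60/389; mL=60/389, mR=-1326/23729; mL+mR=6/61 → advance +1; mR−mL=-4986/23729 → turn -1·90°
n=1: pose=(-5,7,E); sL=30/221, sR=6/25; mL=6/25, mR=-951/5525; mL+mR=15/221 → advance +1; mR−mL=-2277/5525 → turn -1·90°
n=2: pose=(-4,7,S); sL=60/317, sR=60/221; mL=60/221, mR=-12390/70057; mL+mR=30/317 → advance +1; mR−mL=-31410/70057 → turn -1·90°
n=3: pose=(-4,6,W); sL=1/3, sR=1/6; mL=1/6, mR=0; mL+mR=1/6 → advance +1; mR−mL=-1/6 → turn -1·90°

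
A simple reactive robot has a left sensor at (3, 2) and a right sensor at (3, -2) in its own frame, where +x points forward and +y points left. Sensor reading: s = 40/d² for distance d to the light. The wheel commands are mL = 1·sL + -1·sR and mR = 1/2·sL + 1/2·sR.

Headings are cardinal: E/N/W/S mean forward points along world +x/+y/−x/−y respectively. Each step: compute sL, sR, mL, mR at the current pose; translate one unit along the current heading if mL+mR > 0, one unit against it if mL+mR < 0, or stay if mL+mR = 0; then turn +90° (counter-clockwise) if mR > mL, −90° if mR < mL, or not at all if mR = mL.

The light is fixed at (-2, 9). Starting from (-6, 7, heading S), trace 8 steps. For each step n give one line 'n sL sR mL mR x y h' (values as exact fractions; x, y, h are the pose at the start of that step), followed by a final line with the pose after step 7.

0 40/29 40/61 1280/1769 1800/1769 -6 7 S
1 20 20/13 240/13 140/13 -6 6 E
2 40/37 40/61 960/2257 1960/2257 -5 6 S
3 10 10/9 80/9 50/9 -5 5 E
4 40/49 8/13 128/637 456/637 -4 5 S
5 4 4/5 16/5 12/5 -4 4 E
6 8/13 40/73 64/949 552/949 -3 4 S
7 2 10/17 24/17 22/17 -3 3 E
final -2 3 S

n=0: pose=(-6,7,S); sL=40/29, sR=40/61; mL=1280/1769, mR=1800/1769; mL+mR=3080/1769 → advance +1; mR−mL=520/1769 → turn +1·90°
n=1: pose=(-6,6,E); sL=20, sR=20/13; mL=240/13, mR=140/13; mL+mR=380/13 → advance +1; mR−mL=-100/13 → turn -1·90°
n=2: pose=(-5,6,S); sL=40/37, sR=40/61; mL=960/2257, mR=1960/2257; mL+mR=2920/2257 → advance +1; mR−mL=1000/2257 → turn +1·90°
n=3: pose=(-5,5,E); sL=10, sR=10/9; mL=80/9, mR=50/9; mL+mR=130/9 → advance +1; mR−mL=-10/3 → turn -1·90°
n=4: pose=(-4,5,S); sL=40/49, sR=8/13; mL=128/637, mR=456/637; mL+mR=584/637 → advance +1; mR−mL=328/637 → turn +1·90°
n=5: pose=(-4,4,E); sL=4, sR=4/5; mL=16/5, mR=12/5; mL+mR=28/5 → advance +1; mR−mL=-4/5 → turn -1·90°
n=6: pose=(-3,4,S); sL=8/13, sR=40/73; mL=64/949, mR=552/949; mL+mR=616/949 → advance +1; mR−mL=488/949 → turn +1·90°
n=7: pose=(-3,3,E); sL=2, sR=10/17; mL=24/17, mR=22/17; mL+mR=46/17 → advance +1; mR−mL=-2/17 → turn -1·90°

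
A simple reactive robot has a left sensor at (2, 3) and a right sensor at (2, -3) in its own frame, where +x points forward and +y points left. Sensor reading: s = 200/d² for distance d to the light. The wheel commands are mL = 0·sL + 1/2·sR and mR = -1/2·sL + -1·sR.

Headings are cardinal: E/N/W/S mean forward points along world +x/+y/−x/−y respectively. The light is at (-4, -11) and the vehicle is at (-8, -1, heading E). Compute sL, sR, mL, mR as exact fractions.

left sensor world pos  = (-6, 2); dL² = 173
right sensor world pos = (-6, -4); dR² = 53
sL = 200/173 = 200/173
sR = 200/53 = 200/53
mL = 0·sL + 1/2·sR = 100/53
mR = -1/2·sL + -1·sR = -39900/9169

200/173 200/53 100/53 -39900/9169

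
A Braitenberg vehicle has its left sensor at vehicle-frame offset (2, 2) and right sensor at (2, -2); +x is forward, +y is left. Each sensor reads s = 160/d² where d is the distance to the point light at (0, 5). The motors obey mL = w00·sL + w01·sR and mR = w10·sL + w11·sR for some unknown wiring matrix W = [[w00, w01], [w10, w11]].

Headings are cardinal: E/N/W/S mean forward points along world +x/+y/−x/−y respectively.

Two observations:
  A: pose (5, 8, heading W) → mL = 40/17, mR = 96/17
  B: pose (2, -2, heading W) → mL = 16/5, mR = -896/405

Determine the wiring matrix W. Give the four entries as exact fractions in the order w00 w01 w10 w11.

obs A: pose=(5,8,W) → sL=16, sR=80/17, mL=40/17, mR=96/17
obs B: pose=(2,-2,W) → sL=160/81, sR=32/5, mL=16/5, mR=-896/405
sensor matrix S = [[16, 80/17], [160/81, 32/5]]; det S = 641024/6885
solve [mL_A; mL_B] = S·[w00; w01] and [mR_A; mR_B] = S·[w10; w11]:
  w00 = 0, w01 = 1/2, w10 = 1/2, w11 = -1/2

0 1/2 1/2 -1/2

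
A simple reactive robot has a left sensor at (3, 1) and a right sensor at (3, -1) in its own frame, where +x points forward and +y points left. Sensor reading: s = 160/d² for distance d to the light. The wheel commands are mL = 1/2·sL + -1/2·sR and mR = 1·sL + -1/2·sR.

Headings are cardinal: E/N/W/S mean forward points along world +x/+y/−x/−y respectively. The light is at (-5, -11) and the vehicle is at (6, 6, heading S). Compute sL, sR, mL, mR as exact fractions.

8/17 20/37 -22/629 126/629

left sensor world pos  = (7, 3); dL² = 340
right sensor world pos = (5, 3); dR² = 296
sL = 160/340 = 8/17
sR = 160/296 = 20/37
mL = 1/2·sL + -1/2·sR = -22/629
mR = 1·sL + -1/2·sR = 126/629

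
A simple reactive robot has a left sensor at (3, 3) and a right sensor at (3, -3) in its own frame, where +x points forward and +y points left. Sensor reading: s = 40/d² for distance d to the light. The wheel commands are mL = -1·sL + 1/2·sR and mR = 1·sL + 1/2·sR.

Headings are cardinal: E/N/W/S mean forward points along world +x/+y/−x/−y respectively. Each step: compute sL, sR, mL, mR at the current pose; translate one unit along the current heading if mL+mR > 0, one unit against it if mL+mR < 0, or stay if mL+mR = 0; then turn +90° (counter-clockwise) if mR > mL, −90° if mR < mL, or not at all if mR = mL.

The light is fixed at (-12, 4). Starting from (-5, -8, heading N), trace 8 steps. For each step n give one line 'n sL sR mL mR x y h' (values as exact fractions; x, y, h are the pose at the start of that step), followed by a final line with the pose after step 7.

0 40/97 40/181 -5300/17557 9180/17557 -5 -8 N
1 10/53 1/2 13/212 93/212 -5 -7 W
2 40/277 8/41 -532/11357 2748/11357 -6 -7 S
3 20/81 20/153 -250/1377 430/1377 -6 -8 E
4 40/97 40/181 -5300/17557 9180/17557 -5 -8 N
5 10/53 1/2 13/212 93/212 -5 -7 W
6 40/277 8/41 -532/11357 2748/11357 -6 -7 S
7 20/81 20/153 -250/1377 430/1377 -6 -8 E
final -5 -8 N

n=0: pose=(-5,-8,N); sL=40/97, sR=40/181; mL=-5300/17557, mR=9180/17557; mL+mR=40/181 → advance +1; mR−mL=80/97 → turn +1·90°
n=1: pose=(-5,-7,W); sL=10/53, sR=1/2; mL=13/212, mR=93/212; mL+mR=1/2 → advance +1; mR−mL=20/53 → turn +1·90°
n=2: pose=(-6,-7,S); sL=40/277, sR=8/41; mL=-532/11357, mR=2748/11357; mL+mR=8/41 → advance +1; mR−mL=80/277 → turn +1·90°
n=3: pose=(-6,-8,E); sL=20/81, sR=20/153; mL=-250/1377, mR=430/1377; mL+mR=20/153 → advance +1; mR−mL=40/81 → turn +1·90°
n=4: pose=(-5,-8,N); sL=40/97, sR=40/181; mL=-5300/17557, mR=9180/17557; mL+mR=40/181 → advance +1; mR−mL=80/97 → turn +1·90°
n=5: pose=(-5,-7,W); sL=10/53, sR=1/2; mL=13/212, mR=93/212; mL+mR=1/2 → advance +1; mR−mL=20/53 → turn +1·90°
n=6: pose=(-6,-7,S); sL=40/277, sR=8/41; mL=-532/11357, mR=2748/11357; mL+mR=8/41 → advance +1; mR−mL=80/277 → turn +1·90°
n=7: pose=(-6,-8,E); sL=20/81, sR=20/153; mL=-250/1377, mR=430/1377; mL+mR=20/153 → advance +1; mR−mL=40/81 → turn +1·90°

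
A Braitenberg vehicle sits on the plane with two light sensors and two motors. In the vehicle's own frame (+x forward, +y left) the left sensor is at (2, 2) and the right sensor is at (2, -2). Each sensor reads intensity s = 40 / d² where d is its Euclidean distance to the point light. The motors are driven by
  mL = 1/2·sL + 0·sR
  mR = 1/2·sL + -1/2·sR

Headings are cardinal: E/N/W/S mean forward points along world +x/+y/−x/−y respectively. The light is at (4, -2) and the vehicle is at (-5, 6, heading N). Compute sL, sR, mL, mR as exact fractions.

left sensor world pos  = (-7, 8); dL² = 221
right sensor world pos = (-3, 8); dR² = 149
sL = 40/221 = 40/221
sR = 40/149 = 40/149
mL = 1/2·sL + 0·sR = 20/221
mR = 1/2·sL + -1/2·sR = -1440/32929

40/221 40/149 20/221 -1440/32929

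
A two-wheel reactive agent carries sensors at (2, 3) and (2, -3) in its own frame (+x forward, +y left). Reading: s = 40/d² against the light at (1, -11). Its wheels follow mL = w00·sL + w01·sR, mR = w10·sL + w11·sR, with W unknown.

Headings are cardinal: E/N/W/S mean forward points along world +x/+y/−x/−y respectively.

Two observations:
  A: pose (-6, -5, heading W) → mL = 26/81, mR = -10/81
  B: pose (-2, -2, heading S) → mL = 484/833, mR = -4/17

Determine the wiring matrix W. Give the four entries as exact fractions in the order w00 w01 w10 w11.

1 -1/2 0 -1/2

obs A: pose=(-6,-5,W) → sL=4/9, sR=20/81, mL=26/81, mR=-10/81
obs B: pose=(-2,-2,S) → sL=40/49, sR=8/17, mL=484/833, mR=-4/17
sensor matrix S = [[4/9, 20/81], [40/49, 8/17]]; det S = 512/67473
solve [mL_A; mL_B] = S·[w00; w01] and [mR_A; mR_B] = S·[w10; w11]:
  w00 = 1, w01 = -1/2, w10 = 0, w11 = -1/2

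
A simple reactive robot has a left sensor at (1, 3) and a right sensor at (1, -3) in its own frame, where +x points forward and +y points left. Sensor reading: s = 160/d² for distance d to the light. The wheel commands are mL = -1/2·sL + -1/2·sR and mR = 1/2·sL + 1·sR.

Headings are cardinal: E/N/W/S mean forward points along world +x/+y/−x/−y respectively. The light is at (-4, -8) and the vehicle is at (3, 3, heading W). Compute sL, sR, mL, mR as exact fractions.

left sensor world pos  = (2, 0); dL² = 100
right sensor world pos = (2, 6); dR² = 232
sL = 160/100 = 8/5
sR = 160/232 = 20/29
mL = -1/2·sL + -1/2·sR = -166/145
mR = 1/2·sL + 1·sR = 216/145

8/5 20/29 -166/145 216/145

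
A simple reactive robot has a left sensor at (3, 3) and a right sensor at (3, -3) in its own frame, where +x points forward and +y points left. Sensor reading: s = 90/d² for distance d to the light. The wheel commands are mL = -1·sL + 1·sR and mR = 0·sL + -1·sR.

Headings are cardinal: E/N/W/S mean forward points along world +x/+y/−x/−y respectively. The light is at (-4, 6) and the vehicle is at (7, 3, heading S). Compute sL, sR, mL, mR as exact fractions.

45/116 9/10 297/580 -9/10

left sensor world pos  = (10, 0); dL² = 232
right sensor world pos = (4, 0); dR² = 100
sL = 90/232 = 45/116
sR = 90/100 = 9/10
mL = -1·sL + 1·sR = 297/580
mR = 0·sL + -1·sR = -9/10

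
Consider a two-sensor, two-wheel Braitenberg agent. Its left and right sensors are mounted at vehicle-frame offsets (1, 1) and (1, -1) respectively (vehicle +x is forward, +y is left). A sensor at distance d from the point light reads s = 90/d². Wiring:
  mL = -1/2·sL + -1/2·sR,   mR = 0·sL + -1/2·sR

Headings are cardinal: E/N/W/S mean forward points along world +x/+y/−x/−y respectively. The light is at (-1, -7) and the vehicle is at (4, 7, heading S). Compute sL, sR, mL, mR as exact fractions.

18/41 18/37 -702/1517 -9/37

left sensor world pos  = (5, 6); dL² = 205
right sensor world pos = (3, 6); dR² = 185
sL = 90/205 = 18/41
sR = 90/185 = 18/37
mL = -1/2·sL + -1/2·sR = -702/1517
mR = 0·sL + -1/2·sR = -9/37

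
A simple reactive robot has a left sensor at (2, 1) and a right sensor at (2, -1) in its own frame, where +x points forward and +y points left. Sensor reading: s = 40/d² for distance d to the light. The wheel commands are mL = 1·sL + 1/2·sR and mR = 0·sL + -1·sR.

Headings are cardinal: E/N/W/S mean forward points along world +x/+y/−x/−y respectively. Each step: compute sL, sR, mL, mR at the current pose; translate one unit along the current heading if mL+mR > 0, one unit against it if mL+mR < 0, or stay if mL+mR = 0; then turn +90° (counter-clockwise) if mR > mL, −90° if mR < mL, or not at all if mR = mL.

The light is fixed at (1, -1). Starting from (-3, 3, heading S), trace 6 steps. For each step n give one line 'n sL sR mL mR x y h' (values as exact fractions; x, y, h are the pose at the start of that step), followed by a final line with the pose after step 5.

0 40/13 40/29 1420/377 -40/29 -3 3 S
1 1 10/13 18/13 -10/13 -3 2 W
2 40/61 40/41 2860/2501 -40/41 -4 2 N
3 20/17 20/9 350/153 -20/9 -4 3 E
4 40/13 40/29 1420/377 -40/29 -3 3 S
5 1 10/13 18/13 -10/13 -3 2 W
final -4 2 N

n=0: pose=(-3,3,S); sL=40/13, sR=40/29; mL=1420/377, mR=-40/29; mL+mR=900/377 → advance +1; mR−mL=-1940/377 → turn -1·90°
n=1: pose=(-3,2,W); sL=1, sR=10/13; mL=18/13, mR=-10/13; mL+mR=8/13 → advance +1; mR−mL=-28/13 → turn -1·90°
n=2: pose=(-4,2,N); sL=40/61, sR=40/41; mL=2860/2501, mR=-40/41; mL+mR=420/2501 → advance +1; mR−mL=-5300/2501 → turn -1·90°
n=3: pose=(-4,3,E); sL=20/17, sR=20/9; mL=350/153, mR=-20/9; mL+mR=10/153 → advance +1; mR−mL=-230/51 → turn -1·90°
n=4: pose=(-3,3,S); sL=40/13, sR=40/29; mL=1420/377, mR=-40/29; mL+mR=900/377 → advance +1; mR−mL=-1940/377 → turn -1·90°
n=5: pose=(-3,2,W); sL=1, sR=10/13; mL=18/13, mR=-10/13; mL+mR=8/13 → advance +1; mR−mL=-28/13 → turn -1·90°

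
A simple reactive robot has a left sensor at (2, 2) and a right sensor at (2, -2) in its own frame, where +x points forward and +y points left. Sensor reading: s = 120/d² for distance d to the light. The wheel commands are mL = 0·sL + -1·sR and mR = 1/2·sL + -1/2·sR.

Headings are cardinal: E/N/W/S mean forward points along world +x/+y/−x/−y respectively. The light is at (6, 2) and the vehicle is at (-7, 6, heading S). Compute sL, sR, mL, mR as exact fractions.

24/25 120/229 -120/229 1248/5725

left sensor world pos  = (-5, 4); dL² = 125
right sensor world pos = (-9, 4); dR² = 229
sL = 120/125 = 24/25
sR = 120/229 = 120/229
mL = 0·sL + -1·sR = -120/229
mR = 1/2·sL + -1/2·sR = 1248/5725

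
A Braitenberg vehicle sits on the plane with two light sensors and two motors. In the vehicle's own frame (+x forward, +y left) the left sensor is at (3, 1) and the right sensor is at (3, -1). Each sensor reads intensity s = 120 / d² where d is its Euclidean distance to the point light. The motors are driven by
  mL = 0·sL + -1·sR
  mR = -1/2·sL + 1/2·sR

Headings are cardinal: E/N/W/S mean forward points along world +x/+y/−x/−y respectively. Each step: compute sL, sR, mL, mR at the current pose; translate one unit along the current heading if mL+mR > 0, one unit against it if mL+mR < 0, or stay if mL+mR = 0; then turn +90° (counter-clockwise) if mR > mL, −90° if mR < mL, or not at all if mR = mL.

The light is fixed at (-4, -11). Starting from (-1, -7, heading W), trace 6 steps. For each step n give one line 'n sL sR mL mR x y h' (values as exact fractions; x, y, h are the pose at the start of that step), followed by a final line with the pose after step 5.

n=0: pose=(-1,-7,W); sL=40/3, sR=24/5; mL=-24/5, mR=-64/15; mL+mR=-136/15 → advance -1; mR−mL=8/15 → turn +1·90°
n=1: pose=(0,-7,S); sL=60/13, sR=12; mL=-12, mR=48/13; mL+mR=-108/13 → advance -1; mR−mL=204/13 → turn +1·90°
n=2: pose=(0,-6,E); sL=24/17, sR=24/13; mL=-24/13, mR=48/221; mL+mR=-360/221 → advance -1; mR−mL=456/221 → turn +1·90°
n=3: pose=(-1,-6,N); sL=30/17, sR=3/2; mL=-3/2, mR=-9/68; mL+mR=-111/68 → advance -1; mR−mL=93/68 → turn +1·90°
n=4: pose=(-1,-7,W); sL=40/3, sR=24/5; mL=-24/5, mR=-64/15; mL+mR=-136/15 → advance -1; mR−mL=8/15 → turn +1·90°
n=5: pose=(0,-7,S); sL=60/13, sR=12; mL=-12, mR=48/13; mL+mR=-108/13 → advance -1; mR−mL=204/13 → turn +1·90°

0 40/3 24/5 -24/5 -64/15 -1 -7 W
1 60/13 12 -12 48/13 0 -7 S
2 24/17 24/13 -24/13 48/221 0 -6 E
3 30/17 3/2 -3/2 -9/68 -1 -6 N
4 40/3 24/5 -24/5 -64/15 -1 -7 W
5 60/13 12 -12 48/13 0 -7 S
final 0 -6 E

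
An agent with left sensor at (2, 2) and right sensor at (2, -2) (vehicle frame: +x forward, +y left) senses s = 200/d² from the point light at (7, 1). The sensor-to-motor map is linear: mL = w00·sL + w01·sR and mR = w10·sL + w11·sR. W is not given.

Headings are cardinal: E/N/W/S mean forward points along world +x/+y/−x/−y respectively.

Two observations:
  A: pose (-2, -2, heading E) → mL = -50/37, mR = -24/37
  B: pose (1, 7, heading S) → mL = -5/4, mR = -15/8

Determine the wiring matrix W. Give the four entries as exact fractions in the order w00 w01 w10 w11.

0 -1/2 -1/2 1/2

obs A: pose=(-2,-2,E) → sL=4, sR=100/37, mL=-50/37, mR=-24/37
obs B: pose=(1,7,S) → sL=25/4, sR=5/2, mL=-5/4, mR=-15/8
sensor matrix S = [[4, 100/37], [25/4, 5/2]]; det S = -255/37
solve [mL_A; mL_B] = S·[w00; w01] and [mR_A; mR_B] = S·[w10; w11]:
  w00 = 0, w01 = -1/2, w10 = -1/2, w11 = 1/2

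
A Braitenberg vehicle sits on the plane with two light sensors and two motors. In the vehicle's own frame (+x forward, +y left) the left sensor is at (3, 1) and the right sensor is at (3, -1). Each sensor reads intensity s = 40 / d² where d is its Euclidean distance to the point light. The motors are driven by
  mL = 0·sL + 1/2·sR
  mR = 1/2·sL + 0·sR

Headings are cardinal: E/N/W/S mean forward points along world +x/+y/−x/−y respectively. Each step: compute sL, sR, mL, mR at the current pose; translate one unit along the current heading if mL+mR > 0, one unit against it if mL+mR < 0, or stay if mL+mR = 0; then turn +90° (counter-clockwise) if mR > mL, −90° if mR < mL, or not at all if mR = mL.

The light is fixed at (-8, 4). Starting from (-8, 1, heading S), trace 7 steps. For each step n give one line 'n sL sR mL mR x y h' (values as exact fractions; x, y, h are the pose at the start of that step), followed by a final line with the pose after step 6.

n=0: pose=(-8,1,S); sL=40/37, sR=40/37; mL=20/37, mR=20/37; mL+mR=40/37 → advance +1; mR−mL=0 → turn +0·90°
n=1: pose=(-8,0,S); sL=4/5, sR=4/5; mL=2/5, mR=2/5; mL+mR=4/5 → advance +1; mR−mL=0 → turn +0·90°
n=2: pose=(-8,-1,S); sL=8/13, sR=8/13; mL=4/13, mR=4/13; mL+mR=8/13 → advance +1; mR−mL=0 → turn +0·90°
n=3: pose=(-8,-2,S); sL=20/41, sR=20/41; mL=10/41, mR=10/41; mL+mR=20/41 → advance +1; mR−mL=0 → turn +0·90°
n=4: pose=(-8,-3,S); sL=40/101, sR=40/101; mL=20/101, mR=20/101; mL+mR=40/101 → advance +1; mR−mL=0 → turn +0·90°
n=5: pose=(-8,-4,S); sL=20/61, sR=20/61; mL=10/61, mR=10/61; mL+mR=20/61 → advance +1; mR−mL=0 → turn +0·90°
n=6: pose=(-8,-5,S); sL=8/29, sR=8/29; mL=4/29, mR=4/29; mL+mR=8/29 → advance +1; mR−mL=0 → turn +0·90°

0 40/37 40/37 20/37 20/37 -8 1 S
1 4/5 4/5 2/5 2/5 -8 0 S
2 8/13 8/13 4/13 4/13 -8 -1 S
3 20/41 20/41 10/41 10/41 -8 -2 S
4 40/101 40/101 20/101 20/101 -8 -3 S
5 20/61 20/61 10/61 10/61 -8 -4 S
6 8/29 8/29 4/29 4/29 -8 -5 S
final -8 -6 S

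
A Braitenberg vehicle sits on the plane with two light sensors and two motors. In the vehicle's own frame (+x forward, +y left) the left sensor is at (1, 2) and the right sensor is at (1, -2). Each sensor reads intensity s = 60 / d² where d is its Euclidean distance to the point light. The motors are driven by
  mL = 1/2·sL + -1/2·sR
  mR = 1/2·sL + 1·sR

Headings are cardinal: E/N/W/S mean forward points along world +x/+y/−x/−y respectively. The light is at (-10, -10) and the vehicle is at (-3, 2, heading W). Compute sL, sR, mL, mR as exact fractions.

left sensor world pos  = (-4, 0); dL² = 136
right sensor world pos = (-4, 4); dR² = 232
sL = 60/136 = 15/34
sR = 60/232 = 15/58
mL = 1/2·sL + -1/2·sR = 45/493
mR = 1/2·sL + 1·sR = 945/1972

15/34 15/58 45/493 945/1972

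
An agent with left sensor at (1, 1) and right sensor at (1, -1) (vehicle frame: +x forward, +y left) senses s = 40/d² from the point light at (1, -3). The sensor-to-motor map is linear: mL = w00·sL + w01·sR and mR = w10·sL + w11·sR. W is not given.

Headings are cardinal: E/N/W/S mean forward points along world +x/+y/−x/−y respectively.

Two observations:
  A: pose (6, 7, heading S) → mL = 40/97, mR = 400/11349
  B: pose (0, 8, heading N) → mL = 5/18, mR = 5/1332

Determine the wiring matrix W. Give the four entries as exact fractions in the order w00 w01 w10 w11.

obs A: pose=(6,7,S) → sL=40/117, sR=40/97, mL=40/97, mR=400/11349
obs B: pose=(0,8,N) → sL=10/37, sR=5/18, mL=5/18, mR=5/1332
sensor matrix S = [[40/117, 40/97], [10/37, 5/18]]; det S = -62300/3779217
solve [mL_A; mL_B] = S·[w00; w01] and [mR_A; mR_B] = S·[w10; w11]:
  w00 = 0, w01 = 1, w10 = -1/2, w11 = 1/2

0 1 -1/2 1/2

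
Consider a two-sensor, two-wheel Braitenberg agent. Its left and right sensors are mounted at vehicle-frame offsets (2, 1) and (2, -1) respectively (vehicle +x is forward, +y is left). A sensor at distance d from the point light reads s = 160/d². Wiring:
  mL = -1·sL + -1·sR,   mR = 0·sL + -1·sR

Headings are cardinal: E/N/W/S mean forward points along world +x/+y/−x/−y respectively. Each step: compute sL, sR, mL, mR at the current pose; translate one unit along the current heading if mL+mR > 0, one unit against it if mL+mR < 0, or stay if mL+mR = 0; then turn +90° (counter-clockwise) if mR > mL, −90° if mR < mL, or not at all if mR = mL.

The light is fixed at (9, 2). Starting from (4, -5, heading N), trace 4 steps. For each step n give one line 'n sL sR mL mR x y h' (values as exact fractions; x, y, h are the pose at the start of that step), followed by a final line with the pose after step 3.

0 160/61 160/41 -16320/2501 -160/41 4 -5 N
1 16/13 80/49 -1824/637 -80/49 4 -6 W
2 160/109 32/25 -7488/2725 -32/25 5 -6 S
3 4 40/17 -108/17 -40/17 5 -5 E
final 4 -5 N

n=0: pose=(4,-5,N); sL=160/61, sR=160/41; mL=-16320/2501, mR=-160/41; mL+mR=-26080/2501 → advance -1; mR−mL=160/61 → turn +1·90°
n=1: pose=(4,-6,W); sL=16/13, sR=80/49; mL=-1824/637, mR=-80/49; mL+mR=-2864/637 → advance -1; mR−mL=16/13 → turn +1·90°
n=2: pose=(5,-6,S); sL=160/109, sR=32/25; mL=-7488/2725, mR=-32/25; mL+mR=-10976/2725 → advance -1; mR−mL=160/109 → turn +1·90°
n=3: pose=(5,-5,E); sL=4, sR=40/17; mL=-108/17, mR=-40/17; mL+mR=-148/17 → advance -1; mR−mL=4 → turn +1·90°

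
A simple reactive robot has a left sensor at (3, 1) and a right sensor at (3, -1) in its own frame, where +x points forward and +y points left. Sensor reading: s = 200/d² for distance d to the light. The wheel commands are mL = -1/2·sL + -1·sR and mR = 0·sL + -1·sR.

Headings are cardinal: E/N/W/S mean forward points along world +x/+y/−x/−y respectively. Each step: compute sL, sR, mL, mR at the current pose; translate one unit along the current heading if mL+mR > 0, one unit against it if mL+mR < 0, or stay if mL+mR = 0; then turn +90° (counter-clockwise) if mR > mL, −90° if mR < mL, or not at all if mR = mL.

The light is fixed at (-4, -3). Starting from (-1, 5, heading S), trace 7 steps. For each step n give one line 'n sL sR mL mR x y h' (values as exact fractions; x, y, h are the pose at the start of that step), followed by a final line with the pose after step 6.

n=0: pose=(-1,5,S); sL=200/41, sR=200/29; mL=-11100/1189, mR=-200/29; mL+mR=-19300/1189 → advance -1; mR−mL=100/41 → turn +1·90°
n=1: pose=(-1,6,E); sL=25/17, sR=2; mL=-93/34, mR=-2; mL+mR=-161/34 → advance -1; mR−mL=25/34 → turn +1·90°
n=2: pose=(-2,6,N); sL=40/29, sR=200/153; mL=-8860/4437, mR=-200/153; mL+mR=-14660/4437 → advance -1; mR−mL=20/29 → turn +1·90°
n=3: pose=(-2,5,W); sL=4, sR=100/41; mL=-182/41, mR=-100/41; mL+mR=-282/41 → advance -1; mR−mL=2 → turn +1·90°
n=4: pose=(-1,5,S); sL=200/41, sR=200/29; mL=-11100/1189, mR=-200/29; mL+mR=-19300/1189 → advance -1; mR−mL=100/41 → turn +1·90°
n=5: pose=(-1,6,E); sL=25/17, sR=2; mL=-93/34, mR=-2; mL+mR=-161/34 → advance -1; mR−mL=25/34 → turn +1·90°
n=6: pose=(-2,6,N); sL=40/29, sR=200/153; mL=-8860/4437, mR=-200/153; mL+mR=-14660/4437 → advance -1; mR−mL=20/29 → turn +1·90°

0 200/41 200/29 -11100/1189 -200/29 -1 5 S
1 25/17 2 -93/34 -2 -1 6 E
2 40/29 200/153 -8860/4437 -200/153 -2 6 N
3 4 100/41 -182/41 -100/41 -2 5 W
4 200/41 200/29 -11100/1189 -200/29 -1 5 S
5 25/17 2 -93/34 -2 -1 6 E
6 40/29 200/153 -8860/4437 -200/153 -2 6 N
final -2 5 W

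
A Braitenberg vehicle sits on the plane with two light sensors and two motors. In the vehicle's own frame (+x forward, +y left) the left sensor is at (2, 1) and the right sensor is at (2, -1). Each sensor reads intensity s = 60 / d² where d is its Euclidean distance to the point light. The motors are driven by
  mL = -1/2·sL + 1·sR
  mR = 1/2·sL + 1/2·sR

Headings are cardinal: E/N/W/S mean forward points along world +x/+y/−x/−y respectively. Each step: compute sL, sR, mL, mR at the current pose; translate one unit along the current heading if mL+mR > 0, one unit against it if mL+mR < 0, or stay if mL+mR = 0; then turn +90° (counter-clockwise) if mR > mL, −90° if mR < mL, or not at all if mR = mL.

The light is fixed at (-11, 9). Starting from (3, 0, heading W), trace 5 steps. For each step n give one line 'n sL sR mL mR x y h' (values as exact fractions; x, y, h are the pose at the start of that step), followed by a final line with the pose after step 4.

0 15/61 15/52 525/3172 1695/6344 3 0 W
1 60/317 12/53 2214/16801 3492/16801 2 0 S
2 10/51 30/173 665/8823 1630/8823 2 -1 E
3 60/233 60/289 5310/67337 15660/67337 3 -1 N
4 15/61 15/52 525/3172 1695/6344 3 0 W
final 2 0 S

n=0: pose=(3,0,W); sL=15/61, sR=15/52; mL=525/3172, mR=1695/6344; mL+mR=45/104 → advance +1; mR−mL=645/6344 → turn +1·90°
n=1: pose=(2,0,S); sL=60/317, sR=12/53; mL=2214/16801, mR=3492/16801; mL+mR=18/53 → advance +1; mR−mL=1278/16801 → turn +1·90°
n=2: pose=(2,-1,E); sL=10/51, sR=30/173; mL=665/8823, mR=1630/8823; mL+mR=45/173 → advance +1; mR−mL=965/8823 → turn +1·90°
n=3: pose=(3,-1,N); sL=60/233, sR=60/289; mL=5310/67337, mR=15660/67337; mL+mR=90/289 → advance +1; mR−mL=10350/67337 → turn +1·90°
n=4: pose=(3,0,W); sL=15/61, sR=15/52; mL=525/3172, mR=1695/6344; mL+mR=45/104 → advance +1; mR−mL=645/6344 → turn +1·90°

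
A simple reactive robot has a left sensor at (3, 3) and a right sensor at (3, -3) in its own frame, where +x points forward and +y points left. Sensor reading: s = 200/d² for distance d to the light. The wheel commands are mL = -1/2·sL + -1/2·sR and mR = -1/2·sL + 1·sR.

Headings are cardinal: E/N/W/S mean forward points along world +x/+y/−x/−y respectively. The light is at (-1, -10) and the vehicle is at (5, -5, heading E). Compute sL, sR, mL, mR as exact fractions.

40/29 40/17 -920/493 820/493

left sensor world pos  = (8, -2); dL² = 145
right sensor world pos = (8, -8); dR² = 85
sL = 200/145 = 40/29
sR = 200/85 = 40/17
mL = -1/2·sL + -1/2·sR = -920/493
mR = -1/2·sL + 1·sR = 820/493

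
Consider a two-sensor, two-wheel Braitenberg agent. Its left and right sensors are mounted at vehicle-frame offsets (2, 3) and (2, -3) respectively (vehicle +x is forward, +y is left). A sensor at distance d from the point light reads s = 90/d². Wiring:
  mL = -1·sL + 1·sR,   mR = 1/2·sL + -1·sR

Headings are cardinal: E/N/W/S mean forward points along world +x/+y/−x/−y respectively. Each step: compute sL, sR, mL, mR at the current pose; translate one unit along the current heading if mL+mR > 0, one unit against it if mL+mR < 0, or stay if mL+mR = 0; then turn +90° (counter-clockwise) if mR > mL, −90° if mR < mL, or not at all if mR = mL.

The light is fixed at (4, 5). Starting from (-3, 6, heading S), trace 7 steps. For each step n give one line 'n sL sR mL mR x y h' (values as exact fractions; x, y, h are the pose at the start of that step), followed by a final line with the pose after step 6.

0 90/17 90/101 -7560/1717 3015/1717 -3 6 S
1 9/5 45/13 108/65 -333/130 -3 7 E
2 18/5 90/121 -1728/605 639/605 -4 7 S
3 5/4 5/2 5/4 -15/8 -4 8 E
4 90/37 18/29 -1944/1073 639/1073 -5 8 S
5 45/49 9/5 216/245 -657/490 -5 9 E
6 90/53 90/173 -10800/9169 3015/9169 -6 9 S
final -6 10 E

n=0: pose=(-3,6,S); sL=90/17, sR=90/101; mL=-7560/1717, mR=3015/1717; mL+mR=-45/17 → advance -1; mR−mL=10575/1717 → turn +1·90°
n=1: pose=(-3,7,E); sL=9/5, sR=45/13; mL=108/65, mR=-333/130; mL+mR=-9/10 → advance -1; mR−mL=-549/130 → turn -1·90°
n=2: pose=(-4,7,S); sL=18/5, sR=90/121; mL=-1728/605, mR=639/605; mL+mR=-9/5 → advance -1; mR−mL=2367/605 → turn +1·90°
n=3: pose=(-4,8,E); sL=5/4, sR=5/2; mL=5/4, mR=-15/8; mL+mR=-5/8 → advance -1; mR−mL=-25/8 → turn -1·90°
n=4: pose=(-5,8,S); sL=90/37, sR=18/29; mL=-1944/1073, mR=639/1073; mL+mR=-45/37 → advance -1; mR−mL=2583/1073 → turn +1·90°
n=5: pose=(-5,9,E); sL=45/49, sR=9/5; mL=216/245, mR=-657/490; mL+mR=-45/98 → advance -1; mR−mL=-1089/490 → turn -1·90°
n=6: pose=(-6,9,S); sL=90/53, sR=90/173; mL=-10800/9169, mR=3015/9169; mL+mR=-45/53 → advance -1; mR−mL=13815/9169 → turn +1·90°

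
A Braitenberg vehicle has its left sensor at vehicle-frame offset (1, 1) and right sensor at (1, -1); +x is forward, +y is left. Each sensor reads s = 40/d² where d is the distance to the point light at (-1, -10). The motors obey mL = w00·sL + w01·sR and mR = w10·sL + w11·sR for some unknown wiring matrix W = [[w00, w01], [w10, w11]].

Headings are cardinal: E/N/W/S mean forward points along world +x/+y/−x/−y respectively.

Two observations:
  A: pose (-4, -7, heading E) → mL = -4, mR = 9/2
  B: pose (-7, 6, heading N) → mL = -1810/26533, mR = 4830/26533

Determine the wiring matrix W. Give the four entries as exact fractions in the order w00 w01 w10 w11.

1/2 -1 1 1/2

obs A: pose=(-4,-7,E) → sL=2, sR=5, mL=-4, mR=9/2
obs B: pose=(-7,6,N) → sL=20/169, sR=20/157, mL=-1810/26533, mR=4830/26533
sensor matrix S = [[2, 5], [20/169, 20/157]]; det S = -8940/26533
solve [mL_A; mL_B] = S·[w00; w01] and [mR_A; mR_B] = S·[w10; w11]:
  w00 = 1/2, w01 = -1, w10 = 1, w11 = 1/2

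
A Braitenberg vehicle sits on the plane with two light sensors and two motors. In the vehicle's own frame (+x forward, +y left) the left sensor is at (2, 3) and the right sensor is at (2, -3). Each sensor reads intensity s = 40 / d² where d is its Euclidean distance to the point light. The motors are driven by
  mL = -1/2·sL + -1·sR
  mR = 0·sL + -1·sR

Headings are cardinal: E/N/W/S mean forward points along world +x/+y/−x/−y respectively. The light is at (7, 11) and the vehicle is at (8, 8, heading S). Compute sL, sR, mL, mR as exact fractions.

40/41 40/29 -2220/1189 -40/29

left sensor world pos  = (11, 6); dL² = 41
right sensor world pos = (5, 6); dR² = 29
sL = 40/41 = 40/41
sR = 40/29 = 40/29
mL = -1/2·sL + -1·sR = -2220/1189
mR = 0·sL + -1·sR = -40/29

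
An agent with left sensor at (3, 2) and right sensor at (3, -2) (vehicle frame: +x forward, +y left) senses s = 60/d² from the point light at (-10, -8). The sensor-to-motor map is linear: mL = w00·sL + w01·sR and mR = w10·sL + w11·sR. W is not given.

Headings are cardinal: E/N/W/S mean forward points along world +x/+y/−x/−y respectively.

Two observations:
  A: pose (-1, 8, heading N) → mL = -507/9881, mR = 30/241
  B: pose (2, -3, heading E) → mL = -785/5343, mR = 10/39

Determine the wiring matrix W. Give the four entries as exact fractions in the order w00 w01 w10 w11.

obs A: pose=(-1,8,N) → sL=6/41, sR=30/241, mL=-507/9881, mR=30/241
obs B: pose=(2,-3,E) → sL=30/137, sR=10/39, mL=-785/5343, mR=10/39
sensor matrix S = [[6/41, 30/241], [30/137, 10/39]]; det S = 180640/17598061
solve [mL_A; mL_B] = S·[w00; w01] and [mR_A; mR_B] = S·[w10; w11]:
  w00 = 1/2, w01 = -1, w10 = 0, w11 = 1

1/2 -1 0 1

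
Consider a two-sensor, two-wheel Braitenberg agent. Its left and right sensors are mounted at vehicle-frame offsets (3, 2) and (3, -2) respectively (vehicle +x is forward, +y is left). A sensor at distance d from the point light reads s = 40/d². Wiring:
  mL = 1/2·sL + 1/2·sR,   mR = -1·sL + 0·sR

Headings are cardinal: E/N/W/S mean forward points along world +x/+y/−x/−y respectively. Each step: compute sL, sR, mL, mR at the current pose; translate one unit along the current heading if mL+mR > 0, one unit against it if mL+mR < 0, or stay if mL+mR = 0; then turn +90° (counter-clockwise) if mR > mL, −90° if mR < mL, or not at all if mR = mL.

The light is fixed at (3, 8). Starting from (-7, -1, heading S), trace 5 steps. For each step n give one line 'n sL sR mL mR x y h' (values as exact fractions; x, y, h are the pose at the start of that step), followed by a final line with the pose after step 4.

0 5/26 5/36 155/936 -5/26 -7 -1 S
1 40/269 8/41 1896/11029 -40/269 -7 0 W
2 20/97 20/53 1500/5141 -20/97 -8 0 N
3 40/89 8/29 936/2581 -40/89 -8 1 E
4 1/5 5/37 31/185 -1/5 -9 1 S
final -9 2 W

n=0: pose=(-7,-1,S); sL=5/26, sR=5/36; mL=155/936, mR=-5/26; mL+mR=-25/936 → advance -1; mR−mL=-335/936 → turn -1·90°
n=1: pose=(-7,0,W); sL=40/269, sR=8/41; mL=1896/11029, mR=-40/269; mL+mR=256/11029 → advance +1; mR−mL=-3536/11029 → turn -1·90°
n=2: pose=(-8,0,N); sL=20/97, sR=20/53; mL=1500/5141, mR=-20/97; mL+mR=440/5141 → advance +1; mR−mL=-2560/5141 → turn -1·90°
n=3: pose=(-8,1,E); sL=40/89, sR=8/29; mL=936/2581, mR=-40/89; mL+mR=-224/2581 → advance -1; mR−mL=-2096/2581 → turn -1·90°
n=4: pose=(-9,1,S); sL=1/5, sR=5/37; mL=31/185, mR=-1/5; mL+mR=-6/185 → advance -1; mR−mL=-68/185 → turn -1·90°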